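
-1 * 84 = -84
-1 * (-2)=2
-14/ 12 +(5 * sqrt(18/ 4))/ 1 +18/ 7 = 59/ 42 +15 * sqrt(2)/ 2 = 12.01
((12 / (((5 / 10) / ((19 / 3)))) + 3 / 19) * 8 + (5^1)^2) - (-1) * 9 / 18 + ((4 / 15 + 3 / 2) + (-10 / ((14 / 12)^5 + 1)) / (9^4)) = 78474289277 / 63055395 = 1244.53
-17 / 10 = -1.70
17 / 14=1.21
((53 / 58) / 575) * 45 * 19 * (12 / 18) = 3021 / 3335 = 0.91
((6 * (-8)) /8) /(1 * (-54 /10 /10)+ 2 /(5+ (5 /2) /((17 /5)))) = 31.37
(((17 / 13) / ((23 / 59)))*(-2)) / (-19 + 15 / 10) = 0.38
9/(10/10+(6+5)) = 3/4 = 0.75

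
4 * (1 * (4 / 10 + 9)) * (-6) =-225.60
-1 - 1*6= -7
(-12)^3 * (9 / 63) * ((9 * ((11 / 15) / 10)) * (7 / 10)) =-14256 / 125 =-114.05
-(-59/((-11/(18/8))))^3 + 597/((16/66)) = 60054957/85184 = 705.00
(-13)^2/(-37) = -169/37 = -4.57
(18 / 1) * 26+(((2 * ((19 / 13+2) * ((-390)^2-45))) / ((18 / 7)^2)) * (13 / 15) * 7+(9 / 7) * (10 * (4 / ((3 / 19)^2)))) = 40671191 / 42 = 968361.69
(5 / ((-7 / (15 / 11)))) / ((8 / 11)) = -75 / 56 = -1.34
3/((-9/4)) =-4/3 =-1.33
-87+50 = -37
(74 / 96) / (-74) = -1 / 96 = -0.01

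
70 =70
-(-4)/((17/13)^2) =676/289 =2.34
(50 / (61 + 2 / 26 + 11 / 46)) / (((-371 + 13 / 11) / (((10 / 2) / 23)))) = -17875 / 37290339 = -0.00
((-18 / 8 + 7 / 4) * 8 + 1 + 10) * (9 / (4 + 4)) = 63 / 8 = 7.88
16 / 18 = 8 / 9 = 0.89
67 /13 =5.15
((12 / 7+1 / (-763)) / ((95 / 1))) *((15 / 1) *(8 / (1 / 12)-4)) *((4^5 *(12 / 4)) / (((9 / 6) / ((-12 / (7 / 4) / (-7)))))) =35461398528 / 710353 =49920.81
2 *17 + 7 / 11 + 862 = 9863 / 11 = 896.64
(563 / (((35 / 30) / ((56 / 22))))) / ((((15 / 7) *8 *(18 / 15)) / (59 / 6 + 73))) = 1958677 / 396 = 4946.15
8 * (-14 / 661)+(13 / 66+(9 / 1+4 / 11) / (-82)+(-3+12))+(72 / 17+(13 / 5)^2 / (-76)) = 377254559591 / 28886955900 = 13.06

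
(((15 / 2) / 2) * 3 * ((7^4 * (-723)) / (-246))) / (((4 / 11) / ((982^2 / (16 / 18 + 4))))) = 56497237123005 / 1312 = 43061918538.88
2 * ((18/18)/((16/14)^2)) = 49/32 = 1.53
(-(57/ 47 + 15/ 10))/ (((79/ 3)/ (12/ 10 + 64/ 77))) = -59823/ 285901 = -0.21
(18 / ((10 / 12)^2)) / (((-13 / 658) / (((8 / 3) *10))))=-2274048 / 65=-34985.35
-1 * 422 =-422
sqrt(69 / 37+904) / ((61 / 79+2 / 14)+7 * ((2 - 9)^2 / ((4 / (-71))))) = -0.00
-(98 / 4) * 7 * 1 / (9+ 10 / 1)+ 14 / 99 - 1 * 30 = -146285 / 3762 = -38.88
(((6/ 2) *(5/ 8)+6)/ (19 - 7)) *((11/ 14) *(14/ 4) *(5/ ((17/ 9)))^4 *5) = 4736221875/ 10690688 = 443.02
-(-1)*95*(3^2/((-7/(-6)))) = 5130/7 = 732.86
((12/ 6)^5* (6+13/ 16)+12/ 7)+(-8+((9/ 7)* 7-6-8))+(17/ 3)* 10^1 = 5531/ 21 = 263.38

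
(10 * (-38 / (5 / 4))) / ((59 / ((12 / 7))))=-3648 / 413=-8.83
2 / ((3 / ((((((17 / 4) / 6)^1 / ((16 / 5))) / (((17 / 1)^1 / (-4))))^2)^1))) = 25 / 13824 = 0.00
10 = 10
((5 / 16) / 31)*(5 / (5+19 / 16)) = 25 / 3069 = 0.01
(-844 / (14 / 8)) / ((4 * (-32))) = 211 / 56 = 3.77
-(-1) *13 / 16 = 13 / 16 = 0.81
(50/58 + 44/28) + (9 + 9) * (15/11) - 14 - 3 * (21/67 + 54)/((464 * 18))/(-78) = 4846811225/373429056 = 12.98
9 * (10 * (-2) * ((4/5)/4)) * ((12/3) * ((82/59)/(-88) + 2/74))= -38844/24013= -1.62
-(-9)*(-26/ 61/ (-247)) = 18/ 1159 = 0.02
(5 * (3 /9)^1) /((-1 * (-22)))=5 /66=0.08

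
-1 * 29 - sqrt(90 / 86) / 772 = -29 - 3 * sqrt(215) / 33196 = -29.00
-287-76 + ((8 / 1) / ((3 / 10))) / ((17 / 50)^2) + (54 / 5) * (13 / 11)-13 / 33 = -1906602 / 15895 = -119.95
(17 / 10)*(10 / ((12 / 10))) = 14.17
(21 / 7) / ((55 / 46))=138 / 55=2.51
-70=-70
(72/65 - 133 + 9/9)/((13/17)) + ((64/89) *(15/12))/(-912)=-733742653/4286685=-171.17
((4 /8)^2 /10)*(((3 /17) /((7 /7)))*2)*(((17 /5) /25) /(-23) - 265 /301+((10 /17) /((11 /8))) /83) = -8876439624 /1141676256875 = -0.01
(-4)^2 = 16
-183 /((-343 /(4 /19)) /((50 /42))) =6100 /45619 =0.13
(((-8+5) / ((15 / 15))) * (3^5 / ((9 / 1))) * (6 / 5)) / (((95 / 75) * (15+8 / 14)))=-10206 / 2071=-4.93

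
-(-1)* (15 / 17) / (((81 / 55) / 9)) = 275 / 51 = 5.39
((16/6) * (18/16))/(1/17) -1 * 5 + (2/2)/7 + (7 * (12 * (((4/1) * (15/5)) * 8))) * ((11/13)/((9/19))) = 14451.07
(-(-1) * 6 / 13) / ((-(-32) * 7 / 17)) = 51 / 1456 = 0.04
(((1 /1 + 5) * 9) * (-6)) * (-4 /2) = 648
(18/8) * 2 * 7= 63/2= 31.50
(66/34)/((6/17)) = 5.50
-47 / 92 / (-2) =47 / 184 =0.26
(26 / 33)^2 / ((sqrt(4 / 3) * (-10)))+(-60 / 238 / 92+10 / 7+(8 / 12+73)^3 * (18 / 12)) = 2110204843 / 3519-169 * sqrt(3) / 5445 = 599660.32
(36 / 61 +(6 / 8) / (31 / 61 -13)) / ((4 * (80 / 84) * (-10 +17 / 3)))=-413973 / 12891008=-0.03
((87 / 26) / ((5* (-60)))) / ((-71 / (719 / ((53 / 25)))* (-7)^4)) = 20851 / 939636152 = 0.00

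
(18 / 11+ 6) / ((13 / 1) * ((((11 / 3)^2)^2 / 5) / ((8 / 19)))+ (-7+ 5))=272160 / 39708317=0.01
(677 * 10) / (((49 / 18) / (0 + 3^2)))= 1096740 / 49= 22382.45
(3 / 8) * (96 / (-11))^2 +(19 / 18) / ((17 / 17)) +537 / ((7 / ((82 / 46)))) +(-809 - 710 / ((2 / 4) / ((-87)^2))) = -3769090514509 / 350658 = -10748622.63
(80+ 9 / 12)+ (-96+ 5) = -41 / 4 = -10.25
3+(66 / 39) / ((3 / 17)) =491 / 39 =12.59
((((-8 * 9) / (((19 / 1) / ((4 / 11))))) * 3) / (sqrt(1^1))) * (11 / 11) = -864 / 209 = -4.13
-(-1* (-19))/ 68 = -19/ 68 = -0.28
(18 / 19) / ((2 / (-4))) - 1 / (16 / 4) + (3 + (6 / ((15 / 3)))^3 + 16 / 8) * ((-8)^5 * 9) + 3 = -1984167.08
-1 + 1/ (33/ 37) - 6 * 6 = -1184/ 33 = -35.88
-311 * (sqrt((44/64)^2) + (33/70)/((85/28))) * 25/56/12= -1782341/182784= -9.75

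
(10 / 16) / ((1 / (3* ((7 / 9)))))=35 / 24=1.46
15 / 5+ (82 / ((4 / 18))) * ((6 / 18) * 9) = 1110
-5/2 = -2.50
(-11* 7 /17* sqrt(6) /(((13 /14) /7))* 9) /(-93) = 22638* sqrt(6) /6851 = 8.09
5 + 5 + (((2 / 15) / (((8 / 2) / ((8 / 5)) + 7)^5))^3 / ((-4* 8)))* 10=102472607451654888501866 / 10247260745165488851825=10.00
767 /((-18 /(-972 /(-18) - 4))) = -19175 /9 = -2130.56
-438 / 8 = -219 / 4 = -54.75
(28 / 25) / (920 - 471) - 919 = -10315747 / 11225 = -919.00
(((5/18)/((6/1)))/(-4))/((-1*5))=1/432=0.00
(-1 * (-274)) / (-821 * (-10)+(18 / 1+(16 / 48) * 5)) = 0.03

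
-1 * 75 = -75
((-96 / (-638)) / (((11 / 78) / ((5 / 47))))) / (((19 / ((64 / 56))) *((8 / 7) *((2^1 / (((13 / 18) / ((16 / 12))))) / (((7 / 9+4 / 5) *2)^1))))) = 47996 / 9400611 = 0.01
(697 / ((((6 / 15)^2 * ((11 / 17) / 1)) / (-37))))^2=120128724105625 / 1936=62049960798.36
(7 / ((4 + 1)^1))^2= 49 / 25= 1.96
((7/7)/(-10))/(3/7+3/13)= -91/600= -0.15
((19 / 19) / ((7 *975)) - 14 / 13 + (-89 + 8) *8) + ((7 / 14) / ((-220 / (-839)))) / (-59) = -23001440443 / 35435400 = -649.11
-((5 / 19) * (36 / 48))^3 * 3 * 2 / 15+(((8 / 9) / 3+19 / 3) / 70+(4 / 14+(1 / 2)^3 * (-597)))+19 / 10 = -3001214435 / 41483232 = -72.35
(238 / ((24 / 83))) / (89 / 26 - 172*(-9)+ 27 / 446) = 28633423 / 53973012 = 0.53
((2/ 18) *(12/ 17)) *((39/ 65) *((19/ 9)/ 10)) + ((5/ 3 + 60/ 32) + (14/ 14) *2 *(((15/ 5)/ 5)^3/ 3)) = 565427/ 153000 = 3.70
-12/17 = -0.71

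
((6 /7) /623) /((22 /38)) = 114 /47971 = 0.00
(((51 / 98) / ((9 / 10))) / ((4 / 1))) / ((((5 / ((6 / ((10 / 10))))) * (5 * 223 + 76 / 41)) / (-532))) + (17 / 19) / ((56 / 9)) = 0.06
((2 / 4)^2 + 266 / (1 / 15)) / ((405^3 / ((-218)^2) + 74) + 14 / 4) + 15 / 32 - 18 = -33265280323 / 2243623520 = -14.83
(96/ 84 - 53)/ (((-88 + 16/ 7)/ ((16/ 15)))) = 242/ 375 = 0.65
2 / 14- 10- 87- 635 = -5123 / 7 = -731.86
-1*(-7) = 7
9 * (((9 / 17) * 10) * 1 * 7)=5670 / 17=333.53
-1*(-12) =12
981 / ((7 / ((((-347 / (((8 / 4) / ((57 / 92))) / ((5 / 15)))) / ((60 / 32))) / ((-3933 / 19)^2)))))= -718637 / 11497815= -0.06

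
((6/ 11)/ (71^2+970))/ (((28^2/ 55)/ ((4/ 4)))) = 15/ 2356312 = 0.00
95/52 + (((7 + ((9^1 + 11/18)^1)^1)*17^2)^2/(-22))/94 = -97053278713/8710416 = -11142.21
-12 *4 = -48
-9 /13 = -0.69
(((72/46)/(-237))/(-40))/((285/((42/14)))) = 3/1726150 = 0.00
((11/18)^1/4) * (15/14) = 55/336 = 0.16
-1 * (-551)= 551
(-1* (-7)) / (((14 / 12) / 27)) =162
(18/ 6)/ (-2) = -1.50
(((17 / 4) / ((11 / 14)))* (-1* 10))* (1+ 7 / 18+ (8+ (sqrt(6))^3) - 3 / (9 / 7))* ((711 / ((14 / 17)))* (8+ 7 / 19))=-490067415* sqrt(6) / 209 - 2305131915 / 836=-8500947.78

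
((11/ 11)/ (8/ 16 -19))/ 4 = -1/ 74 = -0.01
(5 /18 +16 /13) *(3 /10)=0.45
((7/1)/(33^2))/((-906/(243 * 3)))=-189/36542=-0.01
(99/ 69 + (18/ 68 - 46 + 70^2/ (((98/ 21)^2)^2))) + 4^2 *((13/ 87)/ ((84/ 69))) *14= -43168481/ 6667332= -6.47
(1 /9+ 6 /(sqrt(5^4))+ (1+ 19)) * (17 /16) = 77843 /3600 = 21.62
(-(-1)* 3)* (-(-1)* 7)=21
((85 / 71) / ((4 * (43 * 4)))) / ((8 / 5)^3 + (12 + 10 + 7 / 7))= 10625 / 165448176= 0.00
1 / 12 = 0.08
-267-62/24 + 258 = -139/12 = -11.58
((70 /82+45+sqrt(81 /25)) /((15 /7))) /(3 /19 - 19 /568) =737989336 /4129725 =178.70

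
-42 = -42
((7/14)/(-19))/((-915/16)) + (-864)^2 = 12977832968/17385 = 746496.00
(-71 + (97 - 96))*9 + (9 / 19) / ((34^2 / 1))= -13837311 / 21964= -630.00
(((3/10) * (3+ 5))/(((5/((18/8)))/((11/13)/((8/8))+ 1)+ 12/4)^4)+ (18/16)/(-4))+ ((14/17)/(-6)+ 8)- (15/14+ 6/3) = 685194763350143/151667185477920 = 4.52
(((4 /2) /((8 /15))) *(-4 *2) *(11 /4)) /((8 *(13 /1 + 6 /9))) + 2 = 817 /656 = 1.25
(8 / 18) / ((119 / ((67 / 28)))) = 67 / 7497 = 0.01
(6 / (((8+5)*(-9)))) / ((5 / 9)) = -0.09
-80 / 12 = -20 / 3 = -6.67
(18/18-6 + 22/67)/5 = -313/335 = -0.93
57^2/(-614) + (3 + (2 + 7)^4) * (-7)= -28215321/614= -45953.29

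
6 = 6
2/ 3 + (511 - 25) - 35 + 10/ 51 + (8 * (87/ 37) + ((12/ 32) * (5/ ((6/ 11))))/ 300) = 284218439/ 603840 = 470.69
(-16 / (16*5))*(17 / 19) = -17 / 95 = -0.18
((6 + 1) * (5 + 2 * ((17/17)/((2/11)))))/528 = 7/33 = 0.21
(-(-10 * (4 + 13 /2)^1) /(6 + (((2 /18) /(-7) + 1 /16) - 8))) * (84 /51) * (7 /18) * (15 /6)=-2881200 /33473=-86.08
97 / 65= 1.49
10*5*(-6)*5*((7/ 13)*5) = -52500/ 13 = -4038.46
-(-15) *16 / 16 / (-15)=-1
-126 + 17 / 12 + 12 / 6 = -1471 / 12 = -122.58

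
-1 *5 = -5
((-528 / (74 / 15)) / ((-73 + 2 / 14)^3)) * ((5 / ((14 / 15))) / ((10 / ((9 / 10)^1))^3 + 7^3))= 392931 / 454469587414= 0.00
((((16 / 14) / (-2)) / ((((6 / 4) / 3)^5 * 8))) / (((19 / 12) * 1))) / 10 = -96 / 665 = -0.14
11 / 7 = 1.57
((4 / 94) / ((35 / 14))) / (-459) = -4 / 107865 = -0.00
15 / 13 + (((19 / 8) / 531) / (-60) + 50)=169494953 / 3313440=51.15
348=348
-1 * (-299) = 299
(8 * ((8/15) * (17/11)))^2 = 1183744/27225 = 43.48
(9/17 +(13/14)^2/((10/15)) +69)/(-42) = -1.69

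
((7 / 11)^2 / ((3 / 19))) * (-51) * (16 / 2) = -1046.41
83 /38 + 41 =1641 /38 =43.18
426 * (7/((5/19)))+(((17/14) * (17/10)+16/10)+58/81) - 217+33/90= 25218679/2268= 11119.35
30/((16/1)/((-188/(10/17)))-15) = -4794/2405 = -1.99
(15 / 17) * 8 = 7.06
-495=-495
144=144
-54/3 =-18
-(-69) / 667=3 / 29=0.10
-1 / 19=-0.05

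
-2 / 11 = -0.18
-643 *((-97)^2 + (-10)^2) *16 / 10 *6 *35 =-2054400432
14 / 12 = 7 / 6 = 1.17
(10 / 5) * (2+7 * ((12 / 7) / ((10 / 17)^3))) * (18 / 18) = 15239 / 125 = 121.91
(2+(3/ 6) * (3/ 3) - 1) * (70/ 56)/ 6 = 5/ 16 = 0.31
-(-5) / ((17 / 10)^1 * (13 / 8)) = 400 / 221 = 1.81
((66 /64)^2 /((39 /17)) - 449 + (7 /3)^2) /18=-53085965 /2156544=-24.62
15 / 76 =0.20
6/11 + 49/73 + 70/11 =6087/803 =7.58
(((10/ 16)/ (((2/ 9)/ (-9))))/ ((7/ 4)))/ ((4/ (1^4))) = -405/ 112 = -3.62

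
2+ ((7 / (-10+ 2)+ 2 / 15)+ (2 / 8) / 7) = 1087 / 840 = 1.29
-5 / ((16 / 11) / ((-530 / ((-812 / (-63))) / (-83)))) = -131175 / 77024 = -1.70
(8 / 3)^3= 512 / 27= 18.96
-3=-3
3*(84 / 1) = 252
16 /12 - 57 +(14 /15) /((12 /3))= -1663 /30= -55.43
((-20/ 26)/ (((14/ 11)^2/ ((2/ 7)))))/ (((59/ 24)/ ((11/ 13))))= -159720/ 3420053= -0.05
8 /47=0.17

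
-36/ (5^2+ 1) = -18/ 13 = -1.38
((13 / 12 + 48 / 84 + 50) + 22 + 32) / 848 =8875 / 71232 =0.12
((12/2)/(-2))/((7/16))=-48/7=-6.86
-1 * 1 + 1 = 0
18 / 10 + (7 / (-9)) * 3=-8 / 15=-0.53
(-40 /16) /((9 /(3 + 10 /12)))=-115 /108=-1.06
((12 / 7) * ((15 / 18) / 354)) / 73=5 / 90447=0.00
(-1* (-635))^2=403225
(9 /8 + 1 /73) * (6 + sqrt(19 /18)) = 665 * sqrt(38) /3504 + 1995 /292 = 8.00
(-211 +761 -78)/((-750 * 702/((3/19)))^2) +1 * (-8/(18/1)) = -617716124941/1389861281250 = -0.44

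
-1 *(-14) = 14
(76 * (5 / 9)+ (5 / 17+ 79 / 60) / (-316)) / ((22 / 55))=40822271 / 386784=105.54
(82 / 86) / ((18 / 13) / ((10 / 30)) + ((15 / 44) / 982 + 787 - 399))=23029864 / 9471806897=0.00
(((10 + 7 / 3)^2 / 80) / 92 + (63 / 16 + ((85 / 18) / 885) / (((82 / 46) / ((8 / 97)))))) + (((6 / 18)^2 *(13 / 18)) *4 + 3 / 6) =668565524783 / 139884770880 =4.78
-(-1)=1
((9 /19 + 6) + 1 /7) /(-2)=-440 /133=-3.31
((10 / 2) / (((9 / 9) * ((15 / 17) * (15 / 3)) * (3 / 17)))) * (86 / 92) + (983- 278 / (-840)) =989.33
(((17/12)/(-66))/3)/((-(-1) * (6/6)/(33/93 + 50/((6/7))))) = -46393/110484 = -0.42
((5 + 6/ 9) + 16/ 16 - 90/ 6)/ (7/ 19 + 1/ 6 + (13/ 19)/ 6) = -475/ 37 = -12.84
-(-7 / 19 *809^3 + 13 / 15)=55594888298 / 285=195069783.50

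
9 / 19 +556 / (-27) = -10321 / 513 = -20.12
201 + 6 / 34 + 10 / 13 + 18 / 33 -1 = 489825 / 2431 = 201.49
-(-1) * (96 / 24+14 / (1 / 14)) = 200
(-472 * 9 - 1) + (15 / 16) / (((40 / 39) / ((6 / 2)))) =-543521 / 128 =-4246.26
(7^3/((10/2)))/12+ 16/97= 34231/5820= 5.88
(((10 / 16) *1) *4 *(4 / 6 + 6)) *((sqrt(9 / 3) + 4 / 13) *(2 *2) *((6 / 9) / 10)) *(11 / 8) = 220 / 117 + 55 *sqrt(3) / 9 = 12.47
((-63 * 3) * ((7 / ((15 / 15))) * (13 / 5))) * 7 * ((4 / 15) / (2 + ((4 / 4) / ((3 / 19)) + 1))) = -17199 / 25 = -687.96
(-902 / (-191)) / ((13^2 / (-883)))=-796466 / 32279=-24.67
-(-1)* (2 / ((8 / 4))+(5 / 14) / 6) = 89 / 84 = 1.06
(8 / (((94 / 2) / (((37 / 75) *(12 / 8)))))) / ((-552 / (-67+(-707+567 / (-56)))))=77367 / 432400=0.18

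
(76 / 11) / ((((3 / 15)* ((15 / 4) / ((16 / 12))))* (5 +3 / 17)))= 2584 / 1089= 2.37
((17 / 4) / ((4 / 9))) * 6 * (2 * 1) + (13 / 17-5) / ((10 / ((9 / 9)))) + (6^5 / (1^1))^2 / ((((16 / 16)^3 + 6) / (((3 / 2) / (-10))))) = -3083502879 / 2380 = -1295589.44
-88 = -88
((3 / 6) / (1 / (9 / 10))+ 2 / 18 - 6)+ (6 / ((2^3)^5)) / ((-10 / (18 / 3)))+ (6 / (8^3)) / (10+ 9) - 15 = -57261479 / 2801664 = -20.44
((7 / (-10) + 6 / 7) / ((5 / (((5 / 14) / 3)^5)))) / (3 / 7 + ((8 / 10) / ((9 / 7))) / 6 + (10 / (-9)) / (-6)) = 6875 / 6563604096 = 0.00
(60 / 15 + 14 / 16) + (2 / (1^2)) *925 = 14839 / 8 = 1854.88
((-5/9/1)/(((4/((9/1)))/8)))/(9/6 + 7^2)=-20/101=-0.20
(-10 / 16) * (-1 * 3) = 15 / 8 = 1.88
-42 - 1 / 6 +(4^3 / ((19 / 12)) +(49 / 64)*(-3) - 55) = -215387 / 3648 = -59.04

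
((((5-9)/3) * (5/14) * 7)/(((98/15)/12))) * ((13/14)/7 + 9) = -134250/2401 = -55.91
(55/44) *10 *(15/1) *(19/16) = 7125/32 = 222.66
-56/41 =-1.37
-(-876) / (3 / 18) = 5256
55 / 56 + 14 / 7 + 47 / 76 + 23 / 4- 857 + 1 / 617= -556470619 / 656488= -847.65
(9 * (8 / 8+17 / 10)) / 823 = 243 / 8230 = 0.03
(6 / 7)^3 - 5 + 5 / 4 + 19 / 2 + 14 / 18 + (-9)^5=-59041.84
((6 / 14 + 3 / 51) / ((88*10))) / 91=29 / 4764760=0.00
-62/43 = -1.44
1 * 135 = 135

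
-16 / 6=-8 / 3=-2.67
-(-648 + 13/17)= 11003/17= 647.24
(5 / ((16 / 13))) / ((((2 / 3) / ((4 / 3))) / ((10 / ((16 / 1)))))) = 325 / 64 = 5.08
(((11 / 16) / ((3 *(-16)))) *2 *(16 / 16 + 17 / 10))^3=-0.00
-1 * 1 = -1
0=0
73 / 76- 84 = -6311 / 76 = -83.04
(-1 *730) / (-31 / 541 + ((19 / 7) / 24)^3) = 1872612725760 / 143279873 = 13069.61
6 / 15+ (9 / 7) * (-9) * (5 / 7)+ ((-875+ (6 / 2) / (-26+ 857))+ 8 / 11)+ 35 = -632398554 / 746515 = -847.13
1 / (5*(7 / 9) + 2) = 9 / 53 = 0.17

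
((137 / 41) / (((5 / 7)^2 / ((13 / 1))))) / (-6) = -87269 / 6150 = -14.19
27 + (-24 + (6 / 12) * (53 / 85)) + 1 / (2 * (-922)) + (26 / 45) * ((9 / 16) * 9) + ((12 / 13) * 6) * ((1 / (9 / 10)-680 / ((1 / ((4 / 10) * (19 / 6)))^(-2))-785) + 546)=-414033325589 / 113166280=-3658.63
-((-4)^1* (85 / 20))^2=-289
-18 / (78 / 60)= -180 / 13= -13.85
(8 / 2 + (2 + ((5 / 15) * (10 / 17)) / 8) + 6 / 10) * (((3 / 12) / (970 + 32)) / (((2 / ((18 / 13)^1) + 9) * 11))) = 0.00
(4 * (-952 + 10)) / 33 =-1256 / 11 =-114.18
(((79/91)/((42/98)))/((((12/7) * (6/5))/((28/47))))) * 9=19355/3666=5.28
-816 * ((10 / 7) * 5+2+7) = -92208 / 7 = -13172.57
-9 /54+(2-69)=-403 /6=-67.17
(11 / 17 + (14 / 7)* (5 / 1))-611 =-10206 / 17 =-600.35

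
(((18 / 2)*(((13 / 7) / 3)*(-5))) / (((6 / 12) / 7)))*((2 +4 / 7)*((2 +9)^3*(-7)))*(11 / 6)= 17129970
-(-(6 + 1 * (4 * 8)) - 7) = 45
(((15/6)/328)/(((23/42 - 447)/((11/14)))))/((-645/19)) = 209/528928208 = 0.00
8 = 8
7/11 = 0.64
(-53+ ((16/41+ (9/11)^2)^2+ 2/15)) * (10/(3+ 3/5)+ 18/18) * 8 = -1563.81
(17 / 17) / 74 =1 / 74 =0.01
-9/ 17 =-0.53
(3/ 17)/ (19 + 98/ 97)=97/ 10999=0.01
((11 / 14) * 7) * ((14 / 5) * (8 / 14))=8.80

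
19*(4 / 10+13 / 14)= 1767 / 70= 25.24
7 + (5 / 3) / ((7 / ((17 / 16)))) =2437 / 336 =7.25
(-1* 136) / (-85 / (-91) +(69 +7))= -12376 / 7001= -1.77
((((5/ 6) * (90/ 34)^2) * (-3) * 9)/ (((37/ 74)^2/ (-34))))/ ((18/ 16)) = 19058.82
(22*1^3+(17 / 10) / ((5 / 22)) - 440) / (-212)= 1.94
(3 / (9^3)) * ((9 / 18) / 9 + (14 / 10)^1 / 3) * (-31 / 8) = -1457 / 174960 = -0.01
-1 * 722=-722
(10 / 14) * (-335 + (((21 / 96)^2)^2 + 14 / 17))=-29784597195 / 124780544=-238.70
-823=-823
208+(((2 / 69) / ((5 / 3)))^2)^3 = 481116639250064 / 2313060765625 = 208.00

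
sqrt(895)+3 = 32.92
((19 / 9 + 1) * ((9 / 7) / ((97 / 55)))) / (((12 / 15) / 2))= 550 / 97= 5.67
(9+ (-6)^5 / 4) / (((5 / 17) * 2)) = -6579 / 2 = -3289.50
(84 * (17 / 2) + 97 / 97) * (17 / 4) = 12155 / 4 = 3038.75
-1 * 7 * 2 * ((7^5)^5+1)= -18774960675295508611312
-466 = -466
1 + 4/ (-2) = -1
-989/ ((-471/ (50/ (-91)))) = -49450/ 42861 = -1.15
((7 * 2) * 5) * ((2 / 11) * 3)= 420 / 11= 38.18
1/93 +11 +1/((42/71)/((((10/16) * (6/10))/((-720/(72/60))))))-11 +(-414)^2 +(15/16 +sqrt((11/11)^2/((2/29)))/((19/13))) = 13 * sqrt(58)/38 +119018040133/694400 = 171399.55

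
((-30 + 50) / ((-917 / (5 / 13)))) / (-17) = 0.00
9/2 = 4.50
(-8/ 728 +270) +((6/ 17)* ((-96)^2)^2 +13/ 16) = 741995857695/ 24752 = 29977208.21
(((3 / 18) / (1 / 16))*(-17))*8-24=-1160 / 3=-386.67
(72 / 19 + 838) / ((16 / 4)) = 7997 / 38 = 210.45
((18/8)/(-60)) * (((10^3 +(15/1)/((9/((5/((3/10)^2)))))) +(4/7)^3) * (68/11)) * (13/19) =-559142597/3225915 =-173.33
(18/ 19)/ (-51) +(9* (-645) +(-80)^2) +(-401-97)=31325/ 323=96.98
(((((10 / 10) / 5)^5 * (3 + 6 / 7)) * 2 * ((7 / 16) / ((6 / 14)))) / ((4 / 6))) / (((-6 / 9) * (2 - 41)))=189 / 1300000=0.00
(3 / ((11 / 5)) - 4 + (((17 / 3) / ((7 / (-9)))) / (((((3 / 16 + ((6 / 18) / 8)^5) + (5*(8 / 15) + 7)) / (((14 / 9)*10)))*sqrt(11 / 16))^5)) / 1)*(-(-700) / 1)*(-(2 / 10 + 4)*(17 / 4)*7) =2536485 / 11 + 1217573090357139867806518820398314004276051968*sqrt(11) / 253360330411042696779158111759365206875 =16169284.80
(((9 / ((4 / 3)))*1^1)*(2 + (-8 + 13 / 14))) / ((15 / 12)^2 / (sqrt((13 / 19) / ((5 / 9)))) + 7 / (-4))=100.08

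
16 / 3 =5.33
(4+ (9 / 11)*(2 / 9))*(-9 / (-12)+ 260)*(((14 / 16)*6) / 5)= 503769 / 440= 1144.93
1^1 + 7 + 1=9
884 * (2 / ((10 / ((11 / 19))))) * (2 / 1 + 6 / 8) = 26741 / 95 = 281.48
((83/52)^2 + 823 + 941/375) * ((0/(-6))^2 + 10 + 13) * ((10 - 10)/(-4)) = 0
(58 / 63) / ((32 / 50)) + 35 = 18365 / 504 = 36.44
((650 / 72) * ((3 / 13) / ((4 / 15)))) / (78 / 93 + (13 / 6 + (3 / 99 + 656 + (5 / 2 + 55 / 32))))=255750 / 21712297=0.01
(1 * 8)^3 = 512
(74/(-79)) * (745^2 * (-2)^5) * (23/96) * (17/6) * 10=80295466750/711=112933145.92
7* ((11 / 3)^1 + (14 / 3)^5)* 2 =31037.08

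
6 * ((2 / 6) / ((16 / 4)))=1 / 2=0.50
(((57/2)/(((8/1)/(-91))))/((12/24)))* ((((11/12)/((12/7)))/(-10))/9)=133133/34560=3.85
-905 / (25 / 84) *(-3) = 45612 / 5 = 9122.40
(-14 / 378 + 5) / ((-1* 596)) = -67 / 8046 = -0.01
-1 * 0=0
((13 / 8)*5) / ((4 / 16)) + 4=73 / 2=36.50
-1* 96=-96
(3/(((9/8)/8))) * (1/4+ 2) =48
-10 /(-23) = 10 /23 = 0.43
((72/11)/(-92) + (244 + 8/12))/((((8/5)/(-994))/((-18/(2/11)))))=346001460/23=15043541.74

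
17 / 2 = 8.50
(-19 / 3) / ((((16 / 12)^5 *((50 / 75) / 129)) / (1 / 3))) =-198531 / 2048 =-96.94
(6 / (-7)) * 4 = -24 / 7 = -3.43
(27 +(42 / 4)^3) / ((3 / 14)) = 22113 / 4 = 5528.25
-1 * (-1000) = 1000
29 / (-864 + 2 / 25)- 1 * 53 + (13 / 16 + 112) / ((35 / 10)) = -12579537 / 604744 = -20.80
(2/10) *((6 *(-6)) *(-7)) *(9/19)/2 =1134/95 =11.94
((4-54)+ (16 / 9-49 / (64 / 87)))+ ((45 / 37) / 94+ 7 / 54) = -344639615 / 3004992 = -114.69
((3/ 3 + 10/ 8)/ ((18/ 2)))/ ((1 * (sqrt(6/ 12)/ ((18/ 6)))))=1.06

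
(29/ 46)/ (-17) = -29/ 782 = -0.04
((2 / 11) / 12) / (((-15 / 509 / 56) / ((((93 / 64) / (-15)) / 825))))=110453 / 32670000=0.00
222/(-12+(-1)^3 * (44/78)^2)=-168831/9368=-18.02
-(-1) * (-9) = -9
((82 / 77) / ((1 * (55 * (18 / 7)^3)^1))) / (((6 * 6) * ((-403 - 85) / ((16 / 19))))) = -2009 / 36804323160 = -0.00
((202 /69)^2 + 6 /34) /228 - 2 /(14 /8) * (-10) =1481246537 /129175452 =11.47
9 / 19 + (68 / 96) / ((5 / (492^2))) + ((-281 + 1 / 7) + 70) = 22664541 / 665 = 34082.02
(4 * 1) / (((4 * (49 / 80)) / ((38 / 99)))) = 3040 / 4851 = 0.63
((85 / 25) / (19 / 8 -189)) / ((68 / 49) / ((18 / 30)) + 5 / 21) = -6664 / 933125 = -0.01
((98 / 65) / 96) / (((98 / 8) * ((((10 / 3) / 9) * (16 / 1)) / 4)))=9 / 10400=0.00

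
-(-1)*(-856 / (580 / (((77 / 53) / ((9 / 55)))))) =-181258 / 13833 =-13.10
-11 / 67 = -0.16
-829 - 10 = -839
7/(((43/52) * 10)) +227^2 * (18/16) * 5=498544531/1720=289851.47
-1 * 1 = -1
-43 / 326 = -0.13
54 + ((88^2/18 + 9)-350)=1289/9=143.22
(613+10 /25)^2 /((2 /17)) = 3198206.26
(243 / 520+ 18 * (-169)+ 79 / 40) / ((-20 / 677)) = 107004589 / 1040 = 102889.03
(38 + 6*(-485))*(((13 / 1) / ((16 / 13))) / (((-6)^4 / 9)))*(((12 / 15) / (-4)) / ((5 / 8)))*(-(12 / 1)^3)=-2912208 / 25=-116488.32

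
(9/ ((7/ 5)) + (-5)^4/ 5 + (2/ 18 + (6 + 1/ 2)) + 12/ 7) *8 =70436/ 63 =1118.03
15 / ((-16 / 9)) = -135 / 16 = -8.44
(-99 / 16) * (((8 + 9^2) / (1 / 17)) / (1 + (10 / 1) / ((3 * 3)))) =-1348083 / 304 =-4434.48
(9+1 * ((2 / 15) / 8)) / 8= 541 / 480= 1.13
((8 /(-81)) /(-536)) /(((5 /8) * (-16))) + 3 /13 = 162797 /705510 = 0.23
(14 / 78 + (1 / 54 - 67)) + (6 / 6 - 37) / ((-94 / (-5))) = -2267245 / 32994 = -68.72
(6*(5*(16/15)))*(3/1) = 96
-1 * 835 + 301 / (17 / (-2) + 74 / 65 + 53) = -4914925 / 5933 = -828.40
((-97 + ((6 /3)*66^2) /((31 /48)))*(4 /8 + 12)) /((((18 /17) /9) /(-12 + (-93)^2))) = 1523971227525 /124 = 12290090544.56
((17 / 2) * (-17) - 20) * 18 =-2961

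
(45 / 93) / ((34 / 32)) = 240 / 527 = 0.46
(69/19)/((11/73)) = 24.10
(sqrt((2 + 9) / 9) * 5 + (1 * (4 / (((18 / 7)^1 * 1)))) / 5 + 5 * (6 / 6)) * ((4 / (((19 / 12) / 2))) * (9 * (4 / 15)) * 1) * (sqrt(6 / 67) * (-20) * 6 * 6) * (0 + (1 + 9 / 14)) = -3179520 * sqrt(4422) / 8911 -50660352 * sqrt(402) / 44555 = -46524.46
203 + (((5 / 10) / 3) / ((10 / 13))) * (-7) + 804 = 60329 / 60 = 1005.48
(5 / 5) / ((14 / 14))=1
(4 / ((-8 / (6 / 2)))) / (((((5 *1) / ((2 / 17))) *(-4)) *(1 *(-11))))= -3 / 3740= -0.00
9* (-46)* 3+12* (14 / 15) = -6154 / 5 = -1230.80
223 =223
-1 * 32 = -32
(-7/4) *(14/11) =-49/22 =-2.23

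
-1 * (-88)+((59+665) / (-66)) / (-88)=127957 / 1452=88.12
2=2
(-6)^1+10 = 4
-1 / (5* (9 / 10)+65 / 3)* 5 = -30 / 157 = -0.19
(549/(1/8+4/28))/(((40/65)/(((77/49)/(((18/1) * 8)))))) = 8723/240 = 36.35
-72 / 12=-6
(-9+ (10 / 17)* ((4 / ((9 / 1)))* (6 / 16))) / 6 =-227 / 153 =-1.48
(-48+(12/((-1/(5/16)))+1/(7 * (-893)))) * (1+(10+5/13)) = -47876557/81263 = -589.16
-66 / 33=-2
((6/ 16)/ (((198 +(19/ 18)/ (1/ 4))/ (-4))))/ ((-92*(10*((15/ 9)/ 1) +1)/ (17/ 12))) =459/ 70994560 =0.00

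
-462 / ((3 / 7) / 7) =-7546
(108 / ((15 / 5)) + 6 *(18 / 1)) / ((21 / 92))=4416 / 7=630.86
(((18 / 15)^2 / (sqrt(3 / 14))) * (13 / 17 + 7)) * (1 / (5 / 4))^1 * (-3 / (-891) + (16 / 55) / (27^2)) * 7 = 67648 * sqrt(42) / 860625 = 0.51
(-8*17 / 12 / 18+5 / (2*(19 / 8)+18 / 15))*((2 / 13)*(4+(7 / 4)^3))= 405523 / 1336608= 0.30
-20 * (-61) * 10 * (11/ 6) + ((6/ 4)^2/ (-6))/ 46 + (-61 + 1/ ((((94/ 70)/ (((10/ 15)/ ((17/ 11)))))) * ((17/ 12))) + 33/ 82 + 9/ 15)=22306.89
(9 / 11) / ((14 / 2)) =9 / 77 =0.12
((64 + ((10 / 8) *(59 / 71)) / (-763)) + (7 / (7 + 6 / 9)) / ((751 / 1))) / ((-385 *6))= -239546393621 / 8646147315960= -0.03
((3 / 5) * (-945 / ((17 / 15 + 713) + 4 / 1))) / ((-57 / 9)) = 25515 / 204668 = 0.12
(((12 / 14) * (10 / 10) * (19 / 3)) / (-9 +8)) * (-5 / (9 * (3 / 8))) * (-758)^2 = 873337280 / 189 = 4620832.17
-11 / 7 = -1.57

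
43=43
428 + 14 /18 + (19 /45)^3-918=-44573516 /91125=-489.15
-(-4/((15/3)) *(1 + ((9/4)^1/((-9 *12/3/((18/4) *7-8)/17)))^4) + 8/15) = 310940.69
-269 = -269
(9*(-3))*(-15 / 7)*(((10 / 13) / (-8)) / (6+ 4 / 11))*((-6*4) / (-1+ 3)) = 13365 / 1274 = 10.49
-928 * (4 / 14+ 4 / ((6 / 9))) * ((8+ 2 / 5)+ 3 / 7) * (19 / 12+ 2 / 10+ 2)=-238673248 / 1225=-194835.30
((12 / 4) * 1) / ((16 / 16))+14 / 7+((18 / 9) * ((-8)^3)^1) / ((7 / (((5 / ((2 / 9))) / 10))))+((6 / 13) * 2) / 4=-29476 / 91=-323.91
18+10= 28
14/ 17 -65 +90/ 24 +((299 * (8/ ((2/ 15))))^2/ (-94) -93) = -10943172751/ 3196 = -3424021.51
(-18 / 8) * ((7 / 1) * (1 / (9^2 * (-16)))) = 7 / 576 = 0.01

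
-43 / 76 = -0.57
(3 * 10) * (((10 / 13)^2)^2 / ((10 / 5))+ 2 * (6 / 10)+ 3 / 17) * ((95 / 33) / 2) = 357830515 / 5340907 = 67.00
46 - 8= 38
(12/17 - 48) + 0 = -804/17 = -47.29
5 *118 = 590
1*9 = 9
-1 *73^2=-5329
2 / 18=1 / 9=0.11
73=73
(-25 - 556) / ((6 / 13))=-7553 / 6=-1258.83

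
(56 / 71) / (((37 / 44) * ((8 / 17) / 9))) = 47124 / 2627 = 17.94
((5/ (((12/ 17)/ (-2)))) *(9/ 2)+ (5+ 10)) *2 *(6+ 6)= -1170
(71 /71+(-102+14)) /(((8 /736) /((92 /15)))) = -245456 /5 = -49091.20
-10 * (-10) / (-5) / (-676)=5 / 169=0.03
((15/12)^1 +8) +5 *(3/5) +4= 65/4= 16.25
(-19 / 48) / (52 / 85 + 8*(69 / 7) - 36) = -0.01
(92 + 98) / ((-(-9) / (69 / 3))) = 4370 / 9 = 485.56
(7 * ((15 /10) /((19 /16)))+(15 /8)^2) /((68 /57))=45081 /4352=10.36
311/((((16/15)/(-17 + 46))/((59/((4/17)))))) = 135690855/64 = 2120169.61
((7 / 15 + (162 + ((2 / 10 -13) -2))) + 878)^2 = 9467929 / 9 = 1051992.11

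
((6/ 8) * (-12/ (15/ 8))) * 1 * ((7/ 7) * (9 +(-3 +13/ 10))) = -876/ 25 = -35.04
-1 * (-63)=63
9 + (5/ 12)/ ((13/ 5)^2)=18377/ 2028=9.06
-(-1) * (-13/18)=-13/18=-0.72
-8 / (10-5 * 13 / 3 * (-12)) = -4 / 135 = -0.03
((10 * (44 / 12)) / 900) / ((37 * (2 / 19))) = 209 / 19980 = 0.01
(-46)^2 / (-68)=-31.12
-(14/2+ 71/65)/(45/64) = -11.51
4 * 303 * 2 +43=2467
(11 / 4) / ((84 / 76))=209 / 84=2.49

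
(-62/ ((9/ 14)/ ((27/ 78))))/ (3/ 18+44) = -2604/ 3445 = -0.76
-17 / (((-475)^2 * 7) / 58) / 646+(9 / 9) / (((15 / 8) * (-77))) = -6859957 / 990268125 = -0.01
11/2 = 5.50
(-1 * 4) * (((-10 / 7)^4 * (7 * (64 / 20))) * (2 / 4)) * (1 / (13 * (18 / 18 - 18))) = 64000 / 75803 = 0.84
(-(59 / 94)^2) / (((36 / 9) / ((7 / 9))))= -24367 / 318096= -0.08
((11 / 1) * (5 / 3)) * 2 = 110 / 3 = 36.67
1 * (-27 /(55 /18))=-486 /55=-8.84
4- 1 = 3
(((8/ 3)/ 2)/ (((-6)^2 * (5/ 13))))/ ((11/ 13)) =169/ 1485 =0.11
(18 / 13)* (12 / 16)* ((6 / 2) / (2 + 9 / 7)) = 567 / 598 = 0.95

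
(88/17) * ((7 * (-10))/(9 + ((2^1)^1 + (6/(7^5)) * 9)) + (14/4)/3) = -26.89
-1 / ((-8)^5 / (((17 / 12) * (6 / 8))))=17 / 524288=0.00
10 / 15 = 2 / 3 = 0.67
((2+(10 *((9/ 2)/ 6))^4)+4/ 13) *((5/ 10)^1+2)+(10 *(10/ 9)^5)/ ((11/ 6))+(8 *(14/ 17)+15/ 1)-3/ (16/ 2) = 12167331551285/ 1531179936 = 7946.38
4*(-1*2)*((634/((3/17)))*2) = -172448/3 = -57482.67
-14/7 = -2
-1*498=-498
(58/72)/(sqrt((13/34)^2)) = 493/234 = 2.11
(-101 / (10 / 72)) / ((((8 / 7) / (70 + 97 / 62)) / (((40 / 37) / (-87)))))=649026 / 1147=565.85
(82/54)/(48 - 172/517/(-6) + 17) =517/22149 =0.02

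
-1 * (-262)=262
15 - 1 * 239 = -224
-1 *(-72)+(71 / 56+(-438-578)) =-52793 / 56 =-942.73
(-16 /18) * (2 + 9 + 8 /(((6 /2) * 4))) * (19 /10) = -532 /27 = -19.70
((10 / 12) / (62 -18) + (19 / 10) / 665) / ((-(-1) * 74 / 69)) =23161 / 1139600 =0.02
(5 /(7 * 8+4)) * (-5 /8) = -5 /96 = -0.05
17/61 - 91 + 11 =-4863/61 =-79.72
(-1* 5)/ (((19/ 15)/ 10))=-750/ 19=-39.47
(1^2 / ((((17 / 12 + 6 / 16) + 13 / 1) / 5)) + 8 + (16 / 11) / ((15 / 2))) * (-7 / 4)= -174916 / 11715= -14.93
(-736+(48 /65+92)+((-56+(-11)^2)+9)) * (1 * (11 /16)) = -391.37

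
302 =302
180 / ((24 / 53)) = 795 / 2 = 397.50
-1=-1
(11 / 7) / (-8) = -0.20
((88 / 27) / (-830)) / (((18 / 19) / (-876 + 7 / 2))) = 72941 / 20169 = 3.62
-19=-19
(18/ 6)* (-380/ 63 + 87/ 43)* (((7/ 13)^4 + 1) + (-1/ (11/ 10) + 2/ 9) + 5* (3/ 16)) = -93670548425/ 5836040496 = -16.05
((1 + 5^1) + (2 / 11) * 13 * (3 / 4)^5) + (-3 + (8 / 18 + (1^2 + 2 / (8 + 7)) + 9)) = 3583307 / 253440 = 14.14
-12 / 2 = -6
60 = 60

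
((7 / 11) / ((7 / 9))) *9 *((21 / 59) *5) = 8505 / 649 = 13.10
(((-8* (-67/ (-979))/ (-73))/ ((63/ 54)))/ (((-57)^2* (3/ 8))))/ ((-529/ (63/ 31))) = -8576/ 423087427213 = -0.00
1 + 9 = 10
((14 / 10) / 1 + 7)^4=3111696 / 625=4978.71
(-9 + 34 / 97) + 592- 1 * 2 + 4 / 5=282343 / 485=582.15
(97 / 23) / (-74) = -97 / 1702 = -0.06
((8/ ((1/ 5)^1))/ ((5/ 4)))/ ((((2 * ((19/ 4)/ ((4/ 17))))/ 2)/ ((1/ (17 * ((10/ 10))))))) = 512/ 5491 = 0.09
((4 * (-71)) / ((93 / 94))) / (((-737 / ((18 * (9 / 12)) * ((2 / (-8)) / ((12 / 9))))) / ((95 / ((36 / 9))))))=-8559405 / 365552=-23.42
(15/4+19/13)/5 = 271/260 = 1.04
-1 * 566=-566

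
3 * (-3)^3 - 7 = -88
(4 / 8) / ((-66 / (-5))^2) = 25 / 8712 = 0.00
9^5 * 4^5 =60466176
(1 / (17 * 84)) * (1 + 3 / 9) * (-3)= -1 / 357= -0.00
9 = 9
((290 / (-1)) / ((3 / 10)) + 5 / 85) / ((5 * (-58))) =49297 / 14790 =3.33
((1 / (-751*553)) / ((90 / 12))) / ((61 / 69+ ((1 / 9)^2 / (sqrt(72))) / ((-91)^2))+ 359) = -587350151729123328 / 658394244623730928048243435+ 202761468*sqrt(2) / 658394244623730928048243435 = -0.00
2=2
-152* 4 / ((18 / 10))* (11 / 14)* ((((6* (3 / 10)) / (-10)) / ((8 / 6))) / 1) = 1254 / 35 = 35.83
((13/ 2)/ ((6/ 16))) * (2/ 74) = 52/ 111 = 0.47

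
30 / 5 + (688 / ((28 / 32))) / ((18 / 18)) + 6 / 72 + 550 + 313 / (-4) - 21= 52211 / 42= 1243.12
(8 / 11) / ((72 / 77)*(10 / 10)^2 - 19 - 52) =-56 / 5395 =-0.01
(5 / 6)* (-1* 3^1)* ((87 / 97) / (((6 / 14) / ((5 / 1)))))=-26.16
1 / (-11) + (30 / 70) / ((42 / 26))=0.17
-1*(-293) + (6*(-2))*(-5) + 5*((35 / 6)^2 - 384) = -50287 / 36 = -1396.86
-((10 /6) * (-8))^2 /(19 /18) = -3200 /19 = -168.42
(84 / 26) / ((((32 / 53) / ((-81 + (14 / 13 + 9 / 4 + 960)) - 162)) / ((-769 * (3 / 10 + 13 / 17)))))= -5802739441149 / 1838720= -3155858.12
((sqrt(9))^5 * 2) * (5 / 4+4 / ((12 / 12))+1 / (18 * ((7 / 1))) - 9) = -25461 / 14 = -1818.64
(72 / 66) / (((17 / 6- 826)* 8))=-9 / 54329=-0.00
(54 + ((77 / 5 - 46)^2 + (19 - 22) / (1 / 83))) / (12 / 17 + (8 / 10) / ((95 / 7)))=2993241 / 3088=969.31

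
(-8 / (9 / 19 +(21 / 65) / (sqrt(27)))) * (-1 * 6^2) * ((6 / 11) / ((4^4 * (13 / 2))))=4501575 / 22197692 - 341145 * sqrt(3) / 22197692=0.18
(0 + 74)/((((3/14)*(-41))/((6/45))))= -1.12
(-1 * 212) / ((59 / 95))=-20140 / 59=-341.36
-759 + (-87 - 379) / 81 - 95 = -69640 / 81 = -859.75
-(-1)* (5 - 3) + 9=11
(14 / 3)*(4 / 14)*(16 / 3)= 64 / 9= 7.11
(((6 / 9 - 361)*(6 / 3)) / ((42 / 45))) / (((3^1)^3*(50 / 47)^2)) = -2387929 / 94500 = -25.27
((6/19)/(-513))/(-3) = 2/9747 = 0.00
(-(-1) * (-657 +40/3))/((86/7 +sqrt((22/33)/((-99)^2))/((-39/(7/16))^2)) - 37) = 26.04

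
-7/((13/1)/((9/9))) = -7/13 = -0.54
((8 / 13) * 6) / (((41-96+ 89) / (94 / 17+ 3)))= 3480 / 3757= 0.93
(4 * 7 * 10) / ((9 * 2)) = 140 / 9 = 15.56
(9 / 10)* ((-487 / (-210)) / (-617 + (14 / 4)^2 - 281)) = -0.00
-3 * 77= -231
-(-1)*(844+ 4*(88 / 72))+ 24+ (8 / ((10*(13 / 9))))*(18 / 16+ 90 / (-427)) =436339523 / 499590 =873.40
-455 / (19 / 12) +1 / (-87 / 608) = -486572 / 1653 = -294.36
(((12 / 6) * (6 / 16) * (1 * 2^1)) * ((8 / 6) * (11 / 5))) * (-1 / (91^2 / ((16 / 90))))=-176 / 1863225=-0.00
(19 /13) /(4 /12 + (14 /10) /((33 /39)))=3135 /4264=0.74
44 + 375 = 419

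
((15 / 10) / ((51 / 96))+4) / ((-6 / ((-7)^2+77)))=-2436 / 17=-143.29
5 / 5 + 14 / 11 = 25 / 11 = 2.27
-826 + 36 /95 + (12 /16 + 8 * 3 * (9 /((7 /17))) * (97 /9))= 12844723 /2660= 4828.84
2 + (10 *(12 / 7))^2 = 14498 / 49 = 295.88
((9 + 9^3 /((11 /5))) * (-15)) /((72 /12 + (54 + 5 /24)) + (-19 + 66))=-1347840 /28303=-47.62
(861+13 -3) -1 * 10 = 861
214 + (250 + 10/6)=1397/3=465.67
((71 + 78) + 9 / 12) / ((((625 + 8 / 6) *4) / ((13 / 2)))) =23361 / 60128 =0.39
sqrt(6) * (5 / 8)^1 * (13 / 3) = 65 * sqrt(6) / 24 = 6.63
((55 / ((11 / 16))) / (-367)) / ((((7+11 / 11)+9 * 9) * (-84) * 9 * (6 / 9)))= 10 / 2057769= 0.00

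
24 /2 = 12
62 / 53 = 1.17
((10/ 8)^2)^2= 625/ 256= 2.44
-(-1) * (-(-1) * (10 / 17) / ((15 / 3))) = 2 / 17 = 0.12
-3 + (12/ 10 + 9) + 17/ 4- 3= 169/ 20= 8.45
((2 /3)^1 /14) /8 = 1 /168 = 0.01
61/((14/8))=244/7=34.86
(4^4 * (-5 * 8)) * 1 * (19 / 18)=-97280 / 9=-10808.89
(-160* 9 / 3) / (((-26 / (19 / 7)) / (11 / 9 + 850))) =11644720 / 273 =42654.65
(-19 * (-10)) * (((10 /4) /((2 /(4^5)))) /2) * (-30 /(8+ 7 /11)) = -422400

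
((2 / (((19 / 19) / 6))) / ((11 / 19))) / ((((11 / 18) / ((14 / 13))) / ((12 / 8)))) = 54.79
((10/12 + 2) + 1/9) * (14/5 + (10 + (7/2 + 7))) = 68.61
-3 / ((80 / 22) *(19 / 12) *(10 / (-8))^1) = 198 / 475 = 0.42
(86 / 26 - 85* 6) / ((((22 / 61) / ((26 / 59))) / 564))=-226619148 / 649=-349182.05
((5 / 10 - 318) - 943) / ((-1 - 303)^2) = -2521 / 184832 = -0.01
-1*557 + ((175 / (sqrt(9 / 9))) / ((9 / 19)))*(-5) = -21638 / 9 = -2404.22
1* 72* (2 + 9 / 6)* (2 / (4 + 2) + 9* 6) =13692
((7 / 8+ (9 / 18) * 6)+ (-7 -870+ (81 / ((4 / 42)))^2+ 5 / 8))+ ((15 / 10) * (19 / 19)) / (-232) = 335229673 / 464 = 722477.74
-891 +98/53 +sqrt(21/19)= -47125/53 +sqrt(399)/19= -888.10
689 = 689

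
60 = 60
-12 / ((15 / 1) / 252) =-1008 / 5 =-201.60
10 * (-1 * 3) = -30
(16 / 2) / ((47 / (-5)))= -40 / 47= -0.85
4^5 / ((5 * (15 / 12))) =4096 / 25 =163.84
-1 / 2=-0.50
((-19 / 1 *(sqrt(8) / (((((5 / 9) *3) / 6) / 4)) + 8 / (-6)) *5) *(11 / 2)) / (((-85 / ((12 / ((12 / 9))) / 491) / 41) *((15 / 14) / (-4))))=959728 / 41735 - 103650624 *sqrt(2) / 208675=-679.46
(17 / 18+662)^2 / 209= 142396489 / 67716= 2102.85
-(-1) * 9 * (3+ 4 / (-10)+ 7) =432 / 5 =86.40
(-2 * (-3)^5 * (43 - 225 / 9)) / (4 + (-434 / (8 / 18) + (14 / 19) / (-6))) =-997272 / 110879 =-8.99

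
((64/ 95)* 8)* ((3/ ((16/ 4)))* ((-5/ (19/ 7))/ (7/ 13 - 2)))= 34944/ 6859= 5.09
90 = 90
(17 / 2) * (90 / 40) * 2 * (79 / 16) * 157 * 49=92985291 / 64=1452895.17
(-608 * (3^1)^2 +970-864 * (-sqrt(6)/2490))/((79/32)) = -144064/79 +4608 * sqrt(6)/32785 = -1823.25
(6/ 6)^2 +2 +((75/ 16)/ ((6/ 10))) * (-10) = -601/ 8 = -75.12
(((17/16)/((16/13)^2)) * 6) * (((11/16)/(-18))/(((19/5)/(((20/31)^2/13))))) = -303875/224366592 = -0.00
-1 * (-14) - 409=-395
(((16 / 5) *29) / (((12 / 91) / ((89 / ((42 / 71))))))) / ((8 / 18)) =2382263 / 10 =238226.30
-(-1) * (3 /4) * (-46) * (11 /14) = -759 /28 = -27.11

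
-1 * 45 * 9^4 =-295245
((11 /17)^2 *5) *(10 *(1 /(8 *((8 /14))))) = 21175 /4624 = 4.58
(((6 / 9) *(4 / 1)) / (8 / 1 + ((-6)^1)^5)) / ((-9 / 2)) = 2 / 26217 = 0.00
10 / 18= 0.56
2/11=0.18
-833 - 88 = -921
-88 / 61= -1.44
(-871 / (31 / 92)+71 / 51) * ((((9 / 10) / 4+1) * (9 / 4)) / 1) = -600426057 / 84320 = -7120.80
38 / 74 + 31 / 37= 50 / 37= 1.35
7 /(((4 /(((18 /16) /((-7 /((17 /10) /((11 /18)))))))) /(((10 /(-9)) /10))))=153 /1760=0.09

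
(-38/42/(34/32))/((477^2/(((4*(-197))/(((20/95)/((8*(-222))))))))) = -24.88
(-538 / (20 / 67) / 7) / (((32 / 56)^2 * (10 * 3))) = -126161 / 4800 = -26.28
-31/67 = -0.46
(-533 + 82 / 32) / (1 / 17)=-9017.44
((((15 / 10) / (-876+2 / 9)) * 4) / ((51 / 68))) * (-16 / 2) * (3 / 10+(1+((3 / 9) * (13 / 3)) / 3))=0.13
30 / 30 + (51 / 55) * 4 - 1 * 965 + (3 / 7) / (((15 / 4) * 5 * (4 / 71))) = -1847779 / 1925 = -959.89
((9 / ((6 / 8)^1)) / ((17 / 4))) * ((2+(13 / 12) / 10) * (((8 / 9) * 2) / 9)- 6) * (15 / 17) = -108544 / 7803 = -13.91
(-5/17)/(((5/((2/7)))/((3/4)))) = -3/238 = -0.01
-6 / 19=-0.32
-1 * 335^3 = -37595375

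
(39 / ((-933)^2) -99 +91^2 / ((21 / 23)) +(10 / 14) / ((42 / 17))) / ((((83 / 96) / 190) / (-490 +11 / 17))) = -6451363824216952800 / 6687193219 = -964734173.66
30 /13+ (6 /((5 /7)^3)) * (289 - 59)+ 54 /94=57886173 /15275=3789.60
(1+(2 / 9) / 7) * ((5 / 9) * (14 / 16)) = 325 / 648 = 0.50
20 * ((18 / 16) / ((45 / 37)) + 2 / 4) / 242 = 57 / 484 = 0.12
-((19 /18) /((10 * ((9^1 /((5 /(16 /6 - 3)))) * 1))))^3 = 6859 /1259712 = 0.01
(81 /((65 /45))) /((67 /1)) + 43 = 43.84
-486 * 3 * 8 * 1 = -11664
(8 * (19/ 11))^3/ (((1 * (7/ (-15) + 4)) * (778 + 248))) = 462080/ 634887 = 0.73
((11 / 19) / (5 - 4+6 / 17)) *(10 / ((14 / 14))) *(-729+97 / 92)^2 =4193582376335 / 1849384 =2267556.32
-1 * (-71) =71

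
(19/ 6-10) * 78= -533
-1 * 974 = -974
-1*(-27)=27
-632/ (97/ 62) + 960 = 53936/ 97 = 556.04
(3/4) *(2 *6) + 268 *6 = 1617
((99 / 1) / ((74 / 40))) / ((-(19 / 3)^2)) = -1.33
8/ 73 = 0.11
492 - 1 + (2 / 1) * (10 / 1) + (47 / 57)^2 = 511.68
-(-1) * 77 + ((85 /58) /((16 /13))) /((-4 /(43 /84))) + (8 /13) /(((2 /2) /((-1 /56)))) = 311457569 /4053504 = 76.84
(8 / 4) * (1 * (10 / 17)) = 20 / 17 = 1.18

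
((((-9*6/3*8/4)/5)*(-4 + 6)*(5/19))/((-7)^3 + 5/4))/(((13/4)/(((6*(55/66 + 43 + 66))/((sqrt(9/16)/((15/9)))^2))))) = 33740800/3038841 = 11.10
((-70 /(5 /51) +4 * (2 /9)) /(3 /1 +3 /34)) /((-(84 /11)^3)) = 72610043 /140026320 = 0.52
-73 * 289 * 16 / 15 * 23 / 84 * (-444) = 287256752 / 105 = 2735778.59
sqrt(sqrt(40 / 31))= 5^(1 / 4) * 62^(3 / 4) / 31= 1.07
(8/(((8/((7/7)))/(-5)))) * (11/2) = -55/2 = -27.50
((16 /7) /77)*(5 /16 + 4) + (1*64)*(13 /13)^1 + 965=554700 /539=1029.13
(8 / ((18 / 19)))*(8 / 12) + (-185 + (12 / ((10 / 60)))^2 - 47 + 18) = 134342 / 27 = 4975.63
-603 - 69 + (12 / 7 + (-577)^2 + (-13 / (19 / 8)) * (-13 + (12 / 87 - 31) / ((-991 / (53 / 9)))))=332328.87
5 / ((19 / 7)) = 35 / 19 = 1.84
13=13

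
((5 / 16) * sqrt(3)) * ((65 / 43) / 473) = 0.00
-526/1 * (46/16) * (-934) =2824883/2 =1412441.50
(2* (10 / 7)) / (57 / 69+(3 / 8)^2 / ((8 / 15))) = 235520 / 89831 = 2.62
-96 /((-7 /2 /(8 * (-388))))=-85138.29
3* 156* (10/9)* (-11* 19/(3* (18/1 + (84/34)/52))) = -48036560/23931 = -2007.29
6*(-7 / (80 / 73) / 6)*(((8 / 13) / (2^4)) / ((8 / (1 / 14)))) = -73 / 33280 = -0.00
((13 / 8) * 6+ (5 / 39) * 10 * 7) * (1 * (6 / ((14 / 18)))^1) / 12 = 8763 / 728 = 12.04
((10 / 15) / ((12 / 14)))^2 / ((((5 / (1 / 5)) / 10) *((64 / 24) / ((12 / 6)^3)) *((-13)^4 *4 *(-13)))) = -49 / 100249110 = -0.00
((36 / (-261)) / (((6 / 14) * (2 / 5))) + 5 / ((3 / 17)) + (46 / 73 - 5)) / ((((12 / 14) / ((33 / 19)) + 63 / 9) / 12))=45301256 / 1221509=37.09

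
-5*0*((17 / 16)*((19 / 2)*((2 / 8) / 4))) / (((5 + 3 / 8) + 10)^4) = 0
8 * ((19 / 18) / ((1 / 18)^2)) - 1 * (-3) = 2739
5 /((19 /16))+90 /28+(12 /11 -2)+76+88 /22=253145 /2926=86.52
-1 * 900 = -900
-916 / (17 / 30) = -27480 / 17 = -1616.47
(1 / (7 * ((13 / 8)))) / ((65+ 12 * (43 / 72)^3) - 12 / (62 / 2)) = 7713792 / 5893708639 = 0.00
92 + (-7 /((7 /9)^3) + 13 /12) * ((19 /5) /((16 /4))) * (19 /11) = 69.36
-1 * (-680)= 680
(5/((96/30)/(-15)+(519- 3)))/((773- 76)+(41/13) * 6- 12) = 4875/353997284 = 0.00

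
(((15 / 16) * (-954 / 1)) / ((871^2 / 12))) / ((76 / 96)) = -257580 / 14414179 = -0.02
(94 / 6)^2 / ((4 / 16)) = 8836 / 9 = 981.78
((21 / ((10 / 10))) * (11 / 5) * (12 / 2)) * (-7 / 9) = -1078 / 5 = -215.60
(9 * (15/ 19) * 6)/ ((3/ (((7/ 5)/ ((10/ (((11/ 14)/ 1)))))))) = 297/ 190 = 1.56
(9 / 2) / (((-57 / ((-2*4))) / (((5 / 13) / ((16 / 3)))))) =45 / 988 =0.05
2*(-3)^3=-54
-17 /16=-1.06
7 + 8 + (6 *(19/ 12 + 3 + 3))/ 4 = 26.38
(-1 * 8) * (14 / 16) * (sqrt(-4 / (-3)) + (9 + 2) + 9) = -140- 14 * sqrt(3) / 3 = -148.08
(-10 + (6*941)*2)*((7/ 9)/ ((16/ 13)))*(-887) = -455324597/ 72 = -6323952.74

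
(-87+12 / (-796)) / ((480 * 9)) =-481 / 23880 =-0.02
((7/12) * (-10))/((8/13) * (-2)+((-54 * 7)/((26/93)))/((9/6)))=455/70404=0.01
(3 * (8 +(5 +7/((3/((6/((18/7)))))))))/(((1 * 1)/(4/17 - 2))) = -1660/17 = -97.65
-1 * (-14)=14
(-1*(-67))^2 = 4489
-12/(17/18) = -216/17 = -12.71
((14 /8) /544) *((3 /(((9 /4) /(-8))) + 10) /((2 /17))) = -7 /384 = -0.02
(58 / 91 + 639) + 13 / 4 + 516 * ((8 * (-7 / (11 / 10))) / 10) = -7944023 / 4004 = -1984.02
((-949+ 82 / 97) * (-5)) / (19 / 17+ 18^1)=1563507 / 6305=247.98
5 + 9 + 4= 18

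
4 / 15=0.27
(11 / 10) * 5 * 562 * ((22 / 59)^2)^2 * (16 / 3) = 11585364736 / 36352083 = 318.70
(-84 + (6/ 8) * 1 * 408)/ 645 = 0.34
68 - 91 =-23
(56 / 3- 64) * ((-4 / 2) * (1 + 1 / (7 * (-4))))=612 / 7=87.43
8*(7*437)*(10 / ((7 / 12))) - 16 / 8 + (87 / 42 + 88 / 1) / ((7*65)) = 205563917 / 490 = 419518.20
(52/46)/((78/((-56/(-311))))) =56/21459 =0.00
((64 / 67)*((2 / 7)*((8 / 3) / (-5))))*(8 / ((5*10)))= -4096 / 175875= -0.02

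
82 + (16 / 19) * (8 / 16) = 82.42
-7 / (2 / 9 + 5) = -63 / 47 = -1.34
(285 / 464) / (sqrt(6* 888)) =95* sqrt(37) / 68672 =0.01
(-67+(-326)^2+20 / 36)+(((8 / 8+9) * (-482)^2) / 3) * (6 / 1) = 42774206 / 9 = 4752689.56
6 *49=294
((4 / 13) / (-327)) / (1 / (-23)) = 92 / 4251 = 0.02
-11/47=-0.23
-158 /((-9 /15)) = 790 /3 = 263.33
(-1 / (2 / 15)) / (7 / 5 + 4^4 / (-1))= 75 / 2546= 0.03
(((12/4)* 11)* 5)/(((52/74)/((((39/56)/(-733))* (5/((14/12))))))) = -274725/287336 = -0.96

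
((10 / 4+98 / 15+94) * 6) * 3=9273 / 5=1854.60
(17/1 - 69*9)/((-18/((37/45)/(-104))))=-5587/21060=-0.27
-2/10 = -0.20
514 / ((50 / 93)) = 23901 / 25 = 956.04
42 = 42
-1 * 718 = -718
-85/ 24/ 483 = -85/ 11592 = -0.01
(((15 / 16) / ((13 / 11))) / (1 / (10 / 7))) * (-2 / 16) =-825 / 5824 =-0.14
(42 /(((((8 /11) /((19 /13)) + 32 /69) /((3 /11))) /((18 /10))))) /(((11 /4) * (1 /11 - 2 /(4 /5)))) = -1486674 /459245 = -3.24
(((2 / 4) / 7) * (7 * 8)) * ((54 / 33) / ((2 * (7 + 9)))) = 9 / 44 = 0.20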